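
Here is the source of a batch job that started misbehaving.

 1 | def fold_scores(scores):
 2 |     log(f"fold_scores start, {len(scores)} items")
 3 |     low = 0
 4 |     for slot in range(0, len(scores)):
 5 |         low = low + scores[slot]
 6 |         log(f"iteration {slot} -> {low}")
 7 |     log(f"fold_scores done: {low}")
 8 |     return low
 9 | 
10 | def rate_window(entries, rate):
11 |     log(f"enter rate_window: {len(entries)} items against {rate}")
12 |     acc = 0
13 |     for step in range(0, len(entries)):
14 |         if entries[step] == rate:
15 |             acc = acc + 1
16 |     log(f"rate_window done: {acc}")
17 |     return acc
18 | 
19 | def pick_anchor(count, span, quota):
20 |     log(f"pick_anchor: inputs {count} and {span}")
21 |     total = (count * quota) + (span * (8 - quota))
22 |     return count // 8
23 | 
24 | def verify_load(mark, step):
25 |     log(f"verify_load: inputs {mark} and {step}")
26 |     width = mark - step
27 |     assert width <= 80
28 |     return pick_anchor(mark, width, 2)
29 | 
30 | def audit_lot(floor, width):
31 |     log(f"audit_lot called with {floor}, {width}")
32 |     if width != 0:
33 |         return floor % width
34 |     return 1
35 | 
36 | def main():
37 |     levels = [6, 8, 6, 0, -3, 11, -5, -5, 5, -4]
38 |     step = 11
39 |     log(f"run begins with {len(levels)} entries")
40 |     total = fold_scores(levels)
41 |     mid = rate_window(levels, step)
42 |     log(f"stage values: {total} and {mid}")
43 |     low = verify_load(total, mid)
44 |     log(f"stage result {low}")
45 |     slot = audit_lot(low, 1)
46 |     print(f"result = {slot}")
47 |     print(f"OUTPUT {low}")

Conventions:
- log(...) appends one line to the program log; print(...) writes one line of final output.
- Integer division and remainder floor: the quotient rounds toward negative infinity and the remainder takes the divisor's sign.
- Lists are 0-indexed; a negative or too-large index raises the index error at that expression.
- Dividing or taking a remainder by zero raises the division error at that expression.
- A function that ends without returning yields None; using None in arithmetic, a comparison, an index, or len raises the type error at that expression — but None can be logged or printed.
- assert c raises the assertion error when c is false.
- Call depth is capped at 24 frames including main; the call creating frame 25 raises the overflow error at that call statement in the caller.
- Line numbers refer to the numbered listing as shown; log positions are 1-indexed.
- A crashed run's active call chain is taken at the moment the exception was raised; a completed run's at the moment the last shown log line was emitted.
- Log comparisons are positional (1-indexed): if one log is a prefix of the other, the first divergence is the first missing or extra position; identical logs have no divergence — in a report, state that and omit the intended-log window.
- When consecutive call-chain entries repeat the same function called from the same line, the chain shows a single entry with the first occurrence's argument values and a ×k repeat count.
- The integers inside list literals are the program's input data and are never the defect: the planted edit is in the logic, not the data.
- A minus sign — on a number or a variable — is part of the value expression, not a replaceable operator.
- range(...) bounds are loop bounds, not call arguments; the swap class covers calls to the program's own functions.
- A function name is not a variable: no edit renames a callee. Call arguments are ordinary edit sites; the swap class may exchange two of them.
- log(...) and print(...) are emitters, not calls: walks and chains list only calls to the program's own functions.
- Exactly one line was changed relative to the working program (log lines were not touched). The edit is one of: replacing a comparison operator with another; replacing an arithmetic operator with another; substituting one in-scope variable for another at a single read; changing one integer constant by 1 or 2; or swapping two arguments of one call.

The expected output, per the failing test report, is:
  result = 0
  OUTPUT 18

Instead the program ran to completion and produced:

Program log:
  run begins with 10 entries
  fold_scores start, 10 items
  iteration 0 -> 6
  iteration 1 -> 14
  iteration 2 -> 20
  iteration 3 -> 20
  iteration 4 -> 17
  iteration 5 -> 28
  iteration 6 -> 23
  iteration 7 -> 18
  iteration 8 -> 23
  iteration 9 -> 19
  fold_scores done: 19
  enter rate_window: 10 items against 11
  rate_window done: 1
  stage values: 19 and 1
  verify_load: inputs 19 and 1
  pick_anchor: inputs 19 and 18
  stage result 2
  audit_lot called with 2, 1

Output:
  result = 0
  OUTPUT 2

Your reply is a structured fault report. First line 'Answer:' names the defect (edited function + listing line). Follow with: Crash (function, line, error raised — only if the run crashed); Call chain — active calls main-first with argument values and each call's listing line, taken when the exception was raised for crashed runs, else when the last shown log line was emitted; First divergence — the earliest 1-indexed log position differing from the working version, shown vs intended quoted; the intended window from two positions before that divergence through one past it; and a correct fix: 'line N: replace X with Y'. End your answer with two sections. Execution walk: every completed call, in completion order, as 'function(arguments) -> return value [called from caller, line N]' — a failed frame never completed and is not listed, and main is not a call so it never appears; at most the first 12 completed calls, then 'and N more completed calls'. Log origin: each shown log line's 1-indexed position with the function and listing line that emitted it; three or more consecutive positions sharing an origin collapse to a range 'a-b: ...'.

Answer: the defect is in pick_anchor at line 22.
Key observation: At log position 19 the runs split — shown 'stage result 2', but the working version logs 'stage result 18'.
Call chain: main -> audit_lot(2, 1) (called at line 45).
First divergence: position 19 — shown 'stage result 2', intended 'stage result 18'.
Intended log window:
  17: verify_load: inputs 19 and 1
  18: pick_anchor: inputs 19 and 18
  19: stage result 18
  20: audit_lot called with 18, 1
Execution walk:
  fold_scores([6, 8, 6, 0, -3, 11, -5, -5, 5, -4]) -> 19  [called from main, line 40]
  rate_window([6, 8, 6, 0, -3, 11, -5, -5, 5, -4], 11) -> 1  [called from main, line 41]
  pick_anchor(19, 18, 2) -> 2  [called from verify_load, line 28]
  verify_load(19, 1) -> 2  [called from main, line 43]
  audit_lot(2, 1) -> 0  [called from main, line 45]
Origin of each log line:
  1: emitted by main (line 39)
  2: emitted by fold_scores (line 2)
  3-12: emitted by fold_scores (line 6)
  13: emitted by fold_scores (line 7)
  14: emitted by rate_window (line 11)
  15: emitted by rate_window (line 16)
  16: emitted by main (line 42)
  17: emitted by verify_load (line 25)
  18: emitted by pick_anchor (line 20)
  19: emitted by main (line 44)
  20: emitted by audit_lot (line 31)
A correct fix: line 22: replace `count` with `total`.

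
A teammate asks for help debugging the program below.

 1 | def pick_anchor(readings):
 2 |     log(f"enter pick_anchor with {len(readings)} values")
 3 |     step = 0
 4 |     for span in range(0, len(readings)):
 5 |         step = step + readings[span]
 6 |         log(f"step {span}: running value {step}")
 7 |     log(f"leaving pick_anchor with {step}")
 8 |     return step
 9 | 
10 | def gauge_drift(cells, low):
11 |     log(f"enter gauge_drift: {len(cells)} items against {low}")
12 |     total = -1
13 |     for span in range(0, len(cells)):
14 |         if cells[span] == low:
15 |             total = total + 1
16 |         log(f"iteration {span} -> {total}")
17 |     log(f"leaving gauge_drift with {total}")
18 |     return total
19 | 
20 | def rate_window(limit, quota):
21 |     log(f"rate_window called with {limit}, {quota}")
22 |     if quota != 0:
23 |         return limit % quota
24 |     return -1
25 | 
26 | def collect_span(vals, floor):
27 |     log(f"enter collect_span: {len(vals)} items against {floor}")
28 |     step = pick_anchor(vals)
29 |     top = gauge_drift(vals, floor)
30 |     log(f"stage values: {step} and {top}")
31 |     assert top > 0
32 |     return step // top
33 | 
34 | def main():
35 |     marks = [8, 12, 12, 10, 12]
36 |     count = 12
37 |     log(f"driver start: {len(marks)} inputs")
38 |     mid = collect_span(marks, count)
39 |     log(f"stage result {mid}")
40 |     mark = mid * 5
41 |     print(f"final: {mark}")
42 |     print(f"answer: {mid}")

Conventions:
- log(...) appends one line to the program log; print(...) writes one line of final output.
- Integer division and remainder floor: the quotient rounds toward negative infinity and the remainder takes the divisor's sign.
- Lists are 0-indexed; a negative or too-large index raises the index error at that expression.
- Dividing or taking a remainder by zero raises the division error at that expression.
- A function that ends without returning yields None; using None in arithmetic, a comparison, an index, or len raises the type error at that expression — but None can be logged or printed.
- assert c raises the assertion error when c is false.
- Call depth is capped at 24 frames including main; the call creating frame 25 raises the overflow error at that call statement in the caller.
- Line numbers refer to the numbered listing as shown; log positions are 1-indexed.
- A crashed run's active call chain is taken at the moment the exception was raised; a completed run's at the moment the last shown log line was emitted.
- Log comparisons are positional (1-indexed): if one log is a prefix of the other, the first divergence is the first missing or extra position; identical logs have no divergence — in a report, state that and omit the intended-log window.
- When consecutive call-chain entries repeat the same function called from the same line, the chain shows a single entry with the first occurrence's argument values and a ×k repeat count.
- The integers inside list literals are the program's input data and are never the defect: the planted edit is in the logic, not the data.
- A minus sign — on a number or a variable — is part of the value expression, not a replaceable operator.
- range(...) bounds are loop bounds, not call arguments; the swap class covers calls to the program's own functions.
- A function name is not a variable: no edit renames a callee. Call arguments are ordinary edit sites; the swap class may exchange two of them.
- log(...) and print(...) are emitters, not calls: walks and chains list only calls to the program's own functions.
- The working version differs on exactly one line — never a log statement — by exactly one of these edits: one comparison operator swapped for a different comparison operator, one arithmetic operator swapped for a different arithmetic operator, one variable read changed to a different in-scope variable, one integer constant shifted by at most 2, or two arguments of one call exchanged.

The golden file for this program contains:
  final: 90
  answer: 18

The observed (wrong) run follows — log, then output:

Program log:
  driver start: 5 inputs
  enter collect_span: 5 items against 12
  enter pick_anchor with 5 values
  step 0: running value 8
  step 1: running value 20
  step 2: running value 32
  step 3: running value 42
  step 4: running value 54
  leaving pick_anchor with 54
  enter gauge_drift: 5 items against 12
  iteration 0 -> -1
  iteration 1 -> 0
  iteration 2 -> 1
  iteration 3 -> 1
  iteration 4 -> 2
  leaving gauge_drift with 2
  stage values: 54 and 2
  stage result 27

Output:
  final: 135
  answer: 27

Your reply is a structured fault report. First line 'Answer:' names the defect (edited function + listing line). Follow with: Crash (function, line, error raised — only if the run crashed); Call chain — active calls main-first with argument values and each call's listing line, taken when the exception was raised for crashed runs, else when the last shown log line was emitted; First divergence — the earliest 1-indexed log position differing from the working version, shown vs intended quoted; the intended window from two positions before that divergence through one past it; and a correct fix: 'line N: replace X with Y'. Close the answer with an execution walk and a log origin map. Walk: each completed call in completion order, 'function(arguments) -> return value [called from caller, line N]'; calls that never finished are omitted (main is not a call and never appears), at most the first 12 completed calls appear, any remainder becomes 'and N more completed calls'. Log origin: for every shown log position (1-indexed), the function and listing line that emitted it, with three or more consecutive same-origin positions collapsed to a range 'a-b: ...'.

Answer: the defect is in gauge_drift at line 12.
The tell: Log line 11 is where behavior first shows: 'iteration 0 -> -1' appears instead of 'iteration 0 -> 0'.
Call chain: main.
First divergence: position 11; shown 'iteration 0 -> -1' vs intended 'iteration 0 -> 0'.
Intended log window:
  9: leaving pick_anchor with 54
  10: enter gauge_drift: 5 items against 12
  11: iteration 0 -> 0
  12: iteration 1 -> 1
Execution walk:
  pick_anchor([8, 12, 12, 10, 12]) -> 54  [called from collect_span, line 28]
  gauge_drift([8, 12, 12, 10, 12], 12) -> 2  [called from collect_span, line 29]
  collect_span([8, 12, 12, 10, 12], 12) -> 27  [called from main, line 38]
Log origins:
  1: logged in main at line 37
  2: logged in collect_span at line 27
  3: logged in pick_anchor at line 2
  4-8: logged in pick_anchor at line 6
  9: logged in pick_anchor at line 7
  10: logged in gauge_drift at line 11
  11-15: logged in gauge_drift at line 16
  16: logged in gauge_drift at line 17
  17: logged in collect_span at line 30
  18: logged in main at line 39
A correct fix: line 12: replace `-1` with `0`.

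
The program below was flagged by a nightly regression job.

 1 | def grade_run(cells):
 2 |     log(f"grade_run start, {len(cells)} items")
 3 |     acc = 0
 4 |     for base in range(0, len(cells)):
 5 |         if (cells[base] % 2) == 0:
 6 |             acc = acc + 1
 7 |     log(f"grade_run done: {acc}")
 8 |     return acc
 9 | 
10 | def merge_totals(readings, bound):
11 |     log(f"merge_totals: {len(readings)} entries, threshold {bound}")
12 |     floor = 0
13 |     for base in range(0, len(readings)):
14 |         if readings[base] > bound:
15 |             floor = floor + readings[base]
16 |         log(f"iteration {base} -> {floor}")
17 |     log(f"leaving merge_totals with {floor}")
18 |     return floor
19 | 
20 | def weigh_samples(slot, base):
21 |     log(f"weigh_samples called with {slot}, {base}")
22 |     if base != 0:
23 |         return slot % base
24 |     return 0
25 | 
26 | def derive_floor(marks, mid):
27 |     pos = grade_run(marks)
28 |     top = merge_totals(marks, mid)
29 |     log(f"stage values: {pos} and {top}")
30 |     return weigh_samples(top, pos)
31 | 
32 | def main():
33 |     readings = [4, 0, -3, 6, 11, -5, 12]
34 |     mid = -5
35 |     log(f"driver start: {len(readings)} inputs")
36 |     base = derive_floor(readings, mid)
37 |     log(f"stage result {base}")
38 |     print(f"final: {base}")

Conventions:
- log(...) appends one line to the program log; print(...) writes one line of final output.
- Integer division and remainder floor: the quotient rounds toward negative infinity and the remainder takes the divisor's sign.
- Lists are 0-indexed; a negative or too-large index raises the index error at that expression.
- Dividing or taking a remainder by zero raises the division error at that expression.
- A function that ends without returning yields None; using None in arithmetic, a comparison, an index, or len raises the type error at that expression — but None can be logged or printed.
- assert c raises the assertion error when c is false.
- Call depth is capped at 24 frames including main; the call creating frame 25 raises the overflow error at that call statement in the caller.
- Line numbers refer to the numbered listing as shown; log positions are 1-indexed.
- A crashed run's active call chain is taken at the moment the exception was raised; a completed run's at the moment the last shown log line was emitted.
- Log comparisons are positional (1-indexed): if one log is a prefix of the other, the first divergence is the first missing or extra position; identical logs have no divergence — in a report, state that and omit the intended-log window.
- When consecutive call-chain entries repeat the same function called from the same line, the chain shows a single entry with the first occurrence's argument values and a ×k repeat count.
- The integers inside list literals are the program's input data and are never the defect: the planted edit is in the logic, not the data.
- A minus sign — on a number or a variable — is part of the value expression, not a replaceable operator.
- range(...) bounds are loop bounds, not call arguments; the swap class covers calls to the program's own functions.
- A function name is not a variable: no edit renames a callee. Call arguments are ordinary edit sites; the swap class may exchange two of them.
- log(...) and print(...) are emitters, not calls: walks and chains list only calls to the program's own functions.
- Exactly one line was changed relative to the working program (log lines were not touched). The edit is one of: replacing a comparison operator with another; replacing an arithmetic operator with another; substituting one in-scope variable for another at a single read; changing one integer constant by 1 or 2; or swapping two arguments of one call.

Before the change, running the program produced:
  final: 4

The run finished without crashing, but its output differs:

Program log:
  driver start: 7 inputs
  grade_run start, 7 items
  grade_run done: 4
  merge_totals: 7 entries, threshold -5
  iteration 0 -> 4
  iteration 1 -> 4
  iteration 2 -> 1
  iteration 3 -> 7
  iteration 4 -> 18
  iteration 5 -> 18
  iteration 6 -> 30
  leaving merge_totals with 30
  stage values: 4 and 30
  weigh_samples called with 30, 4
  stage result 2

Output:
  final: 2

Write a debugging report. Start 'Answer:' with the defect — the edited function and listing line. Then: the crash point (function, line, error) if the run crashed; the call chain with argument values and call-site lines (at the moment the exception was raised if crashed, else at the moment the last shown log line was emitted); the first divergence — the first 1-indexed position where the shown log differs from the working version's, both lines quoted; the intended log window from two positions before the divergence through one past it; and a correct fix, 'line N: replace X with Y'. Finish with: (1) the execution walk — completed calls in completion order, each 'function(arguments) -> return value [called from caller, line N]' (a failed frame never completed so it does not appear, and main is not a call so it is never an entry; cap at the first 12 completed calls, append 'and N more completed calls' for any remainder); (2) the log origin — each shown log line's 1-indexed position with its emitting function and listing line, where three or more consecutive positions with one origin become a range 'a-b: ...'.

Answer: the defect is in derive_floor at line 30.
Key observation: At log position 14 the runs split — shown 'weigh_samples called with 30, 4', but the working version logs 'weigh_samples called with 4, 30'.
Call chain: main.
First divergence: position 14; shown 'weigh_samples called with 30, 4' vs intended 'weigh_samples called with 4, 30'.
Intended log window:
  12: leaving merge_totals with 30
  13: stage values: 4 and 30
  14: weigh_samples called with 4, 30
  15: stage result 4
Execution walk:
  grade_run([4, 0, -3, 6, 11, -5, 12]) -> 4  [called from derive_floor, line 27]
  merge_totals([4, 0, -3, 6, 11, -5, 12], -5) -> 30  [called from derive_floor, line 28]
  weigh_samples(30, 4) -> 2  [called from derive_floor, line 30]
  derive_floor([4, 0, -3, 6, 11, -5, 12], -5) -> 2  [called from main, line 36]
Log origins:
  1: from main, line 35
  2: from grade_run, line 2
  3: from grade_run, line 7
  4: from merge_totals, line 11
  5-11: from merge_totals, line 16
  12: from merge_totals, line 17
  13: from derive_floor, line 29
  14: from weigh_samples, line 21
  15: from main, line 37
A correct fix: line 30: replace `weigh_samples(top, pos)` with `weigh_samples(pos, top)`.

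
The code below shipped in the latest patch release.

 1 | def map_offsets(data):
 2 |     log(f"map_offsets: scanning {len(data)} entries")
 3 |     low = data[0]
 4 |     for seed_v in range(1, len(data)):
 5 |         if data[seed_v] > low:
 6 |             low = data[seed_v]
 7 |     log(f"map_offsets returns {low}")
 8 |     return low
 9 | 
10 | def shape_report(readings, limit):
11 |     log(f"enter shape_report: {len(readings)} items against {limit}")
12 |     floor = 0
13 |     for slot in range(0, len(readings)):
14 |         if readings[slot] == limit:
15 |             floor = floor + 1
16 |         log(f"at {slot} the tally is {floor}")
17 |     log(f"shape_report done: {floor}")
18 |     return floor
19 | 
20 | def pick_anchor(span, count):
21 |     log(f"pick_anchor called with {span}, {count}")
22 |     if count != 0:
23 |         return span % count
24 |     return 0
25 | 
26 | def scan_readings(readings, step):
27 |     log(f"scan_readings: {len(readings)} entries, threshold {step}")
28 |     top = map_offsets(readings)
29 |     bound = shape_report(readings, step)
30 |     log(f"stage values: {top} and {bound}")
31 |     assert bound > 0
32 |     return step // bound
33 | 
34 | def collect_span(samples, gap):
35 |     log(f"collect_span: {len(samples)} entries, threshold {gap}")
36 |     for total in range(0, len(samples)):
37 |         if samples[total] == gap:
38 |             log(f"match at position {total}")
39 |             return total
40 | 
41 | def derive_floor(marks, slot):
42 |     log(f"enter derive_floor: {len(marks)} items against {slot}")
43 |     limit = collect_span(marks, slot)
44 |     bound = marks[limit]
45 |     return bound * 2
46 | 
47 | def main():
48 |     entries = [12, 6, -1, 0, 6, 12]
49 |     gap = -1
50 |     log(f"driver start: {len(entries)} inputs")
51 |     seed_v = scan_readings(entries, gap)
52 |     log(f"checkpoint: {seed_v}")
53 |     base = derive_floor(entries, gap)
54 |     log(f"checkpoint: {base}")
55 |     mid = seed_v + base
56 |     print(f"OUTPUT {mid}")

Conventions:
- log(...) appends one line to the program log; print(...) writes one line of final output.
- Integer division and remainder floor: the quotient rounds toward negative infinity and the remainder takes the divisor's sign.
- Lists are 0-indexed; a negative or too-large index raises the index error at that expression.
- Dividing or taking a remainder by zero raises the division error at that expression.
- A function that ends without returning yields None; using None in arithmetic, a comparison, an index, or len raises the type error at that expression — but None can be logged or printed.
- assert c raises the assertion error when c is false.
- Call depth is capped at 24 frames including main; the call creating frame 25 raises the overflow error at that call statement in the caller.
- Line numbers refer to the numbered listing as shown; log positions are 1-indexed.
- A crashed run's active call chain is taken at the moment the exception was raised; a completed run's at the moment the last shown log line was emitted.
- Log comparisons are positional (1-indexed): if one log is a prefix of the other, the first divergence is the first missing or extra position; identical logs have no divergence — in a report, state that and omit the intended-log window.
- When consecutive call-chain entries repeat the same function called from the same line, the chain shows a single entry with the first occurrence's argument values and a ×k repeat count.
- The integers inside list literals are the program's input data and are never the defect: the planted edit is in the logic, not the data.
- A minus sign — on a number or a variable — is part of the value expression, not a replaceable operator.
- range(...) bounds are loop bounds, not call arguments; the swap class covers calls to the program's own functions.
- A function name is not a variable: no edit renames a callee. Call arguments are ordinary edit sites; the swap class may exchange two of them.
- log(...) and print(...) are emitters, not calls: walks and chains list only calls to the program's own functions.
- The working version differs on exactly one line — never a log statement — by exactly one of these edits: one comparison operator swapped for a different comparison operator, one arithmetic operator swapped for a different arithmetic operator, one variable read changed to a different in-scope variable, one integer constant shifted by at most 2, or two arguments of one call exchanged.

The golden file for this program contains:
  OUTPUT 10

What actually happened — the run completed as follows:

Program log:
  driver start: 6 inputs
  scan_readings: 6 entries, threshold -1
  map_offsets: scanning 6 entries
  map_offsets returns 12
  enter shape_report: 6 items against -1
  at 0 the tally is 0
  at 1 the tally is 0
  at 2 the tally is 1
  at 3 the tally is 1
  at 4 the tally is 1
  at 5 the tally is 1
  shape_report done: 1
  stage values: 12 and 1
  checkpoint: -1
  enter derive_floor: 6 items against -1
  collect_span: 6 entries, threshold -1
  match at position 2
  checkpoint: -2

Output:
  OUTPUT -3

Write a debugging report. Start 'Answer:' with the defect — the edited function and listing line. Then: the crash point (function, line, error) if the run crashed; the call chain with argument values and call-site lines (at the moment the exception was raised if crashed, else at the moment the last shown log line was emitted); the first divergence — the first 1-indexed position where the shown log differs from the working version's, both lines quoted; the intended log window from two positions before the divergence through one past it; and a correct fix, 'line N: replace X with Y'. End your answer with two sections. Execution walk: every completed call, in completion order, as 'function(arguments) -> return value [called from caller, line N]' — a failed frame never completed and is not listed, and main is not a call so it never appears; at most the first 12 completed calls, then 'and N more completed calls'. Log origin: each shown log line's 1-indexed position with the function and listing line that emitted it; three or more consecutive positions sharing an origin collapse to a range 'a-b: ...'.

Answer: the defect is in scan_readings at line 32.
The tell: Log line 14 is where behavior first shows: 'checkpoint: -1' appears instead of 'checkpoint: 12'.
Call chain: main.
First divergence: at position 14 the run shows 'checkpoint: -1' where the working version logs 'checkpoint: 12'.
Intended log window:
  12: shape_report done: 1
  13: stage values: 12 and 1
  14: checkpoint: 12
  15: enter derive_floor: 6 items against -1
Execution walk:
  map_offsets([12, 6, -1, 0, 6, 12]) -> 12  [called from scan_readings, line 28]
  shape_report([12, 6, -1, 0, 6, 12], -1) -> 1  [called from scan_readings, line 29]
  scan_readings([12, 6, -1, 0, 6, 12], -1) -> -1  [called from main, line 51]
  collect_span([12, 6, -1, 0, 6, 12], -1) -> 2  [called from derive_floor, line 43]
  derive_floor([12, 6, -1, 0, 6, 12], -1) -> -2  [called from main, line 53]
Log origins:
  1: logged in main at line 50
  2: logged in scan_readings at line 27
  3: logged in map_offsets at line 2
  4: logged in map_offsets at line 7
  5: logged in shape_report at line 11
  6-11: logged in shape_report at line 16
  12: logged in shape_report at line 17
  13: logged in scan_readings at line 30
  14: logged in main at line 52
  15: logged in derive_floor at line 42
  16: logged in collect_span at line 35
  17: logged in collect_span at line 38
  18: logged in main at line 54
A correct fix: line 32: replace `step` with `top`.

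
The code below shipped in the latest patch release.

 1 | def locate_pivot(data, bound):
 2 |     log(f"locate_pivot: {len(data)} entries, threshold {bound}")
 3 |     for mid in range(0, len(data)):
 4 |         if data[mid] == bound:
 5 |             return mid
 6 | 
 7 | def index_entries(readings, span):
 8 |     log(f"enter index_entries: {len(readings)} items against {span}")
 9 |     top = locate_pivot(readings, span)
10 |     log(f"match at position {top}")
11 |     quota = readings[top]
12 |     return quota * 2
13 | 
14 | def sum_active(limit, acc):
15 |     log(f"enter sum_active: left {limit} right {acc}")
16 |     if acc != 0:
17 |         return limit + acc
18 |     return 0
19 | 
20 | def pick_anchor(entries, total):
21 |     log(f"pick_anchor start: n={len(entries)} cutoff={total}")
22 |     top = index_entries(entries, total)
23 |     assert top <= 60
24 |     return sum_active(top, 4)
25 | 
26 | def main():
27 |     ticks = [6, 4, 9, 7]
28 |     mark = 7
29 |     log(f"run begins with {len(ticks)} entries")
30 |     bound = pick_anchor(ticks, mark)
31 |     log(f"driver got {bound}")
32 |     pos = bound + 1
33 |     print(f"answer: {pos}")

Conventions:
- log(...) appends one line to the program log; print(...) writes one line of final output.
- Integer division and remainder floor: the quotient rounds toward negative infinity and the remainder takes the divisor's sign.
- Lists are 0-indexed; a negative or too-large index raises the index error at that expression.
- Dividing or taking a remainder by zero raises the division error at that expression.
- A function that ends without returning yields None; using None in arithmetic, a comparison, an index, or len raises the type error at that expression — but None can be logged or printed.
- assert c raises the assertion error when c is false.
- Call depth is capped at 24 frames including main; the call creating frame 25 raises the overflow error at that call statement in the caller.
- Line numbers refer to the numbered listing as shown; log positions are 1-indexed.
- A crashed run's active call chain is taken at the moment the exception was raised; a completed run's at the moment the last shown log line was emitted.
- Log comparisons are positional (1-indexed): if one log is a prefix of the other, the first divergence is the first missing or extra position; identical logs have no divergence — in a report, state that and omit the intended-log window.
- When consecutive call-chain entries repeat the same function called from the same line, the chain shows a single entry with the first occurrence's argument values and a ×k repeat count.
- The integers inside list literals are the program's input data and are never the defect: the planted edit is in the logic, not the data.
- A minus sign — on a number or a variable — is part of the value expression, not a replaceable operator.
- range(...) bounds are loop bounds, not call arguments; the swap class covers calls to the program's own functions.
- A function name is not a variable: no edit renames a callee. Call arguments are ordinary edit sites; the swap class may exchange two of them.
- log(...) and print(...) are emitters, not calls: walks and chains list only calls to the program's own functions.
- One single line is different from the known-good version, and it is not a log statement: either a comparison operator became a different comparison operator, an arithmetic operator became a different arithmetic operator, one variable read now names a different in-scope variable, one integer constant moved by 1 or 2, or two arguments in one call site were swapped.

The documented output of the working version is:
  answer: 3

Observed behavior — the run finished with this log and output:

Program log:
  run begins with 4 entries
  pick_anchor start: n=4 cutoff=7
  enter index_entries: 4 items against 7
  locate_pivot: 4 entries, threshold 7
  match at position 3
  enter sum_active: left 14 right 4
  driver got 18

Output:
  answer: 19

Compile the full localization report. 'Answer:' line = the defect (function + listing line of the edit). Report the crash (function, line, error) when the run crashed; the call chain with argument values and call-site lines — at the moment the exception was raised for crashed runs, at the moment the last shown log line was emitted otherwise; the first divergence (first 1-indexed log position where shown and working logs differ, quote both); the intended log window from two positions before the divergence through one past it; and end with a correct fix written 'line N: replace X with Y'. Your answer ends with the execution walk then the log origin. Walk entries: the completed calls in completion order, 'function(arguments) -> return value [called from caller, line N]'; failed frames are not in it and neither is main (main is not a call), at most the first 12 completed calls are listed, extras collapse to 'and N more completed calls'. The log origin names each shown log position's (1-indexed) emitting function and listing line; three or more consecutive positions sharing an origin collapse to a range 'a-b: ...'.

Answer: the defect is in sum_active at line 17.
The tell: The earliest visible damage is log position 7 — 'driver got 18' rather than the intended 'driver got 2'.
Call chain: main.
First divergence: position 7 — the shown line 'driver got 18' should read 'driver got 2'.
Intended log window:
  5: match at position 3
  6: enter sum_active: left 14 right 4
  7: driver got 2
Execution walk:
  locate_pivot([6, 4, 9, 7], 7) -> 3  [called from index_entries, line 9]
  index_entries([6, 4, 9, 7], 7) -> 14  [called from pick_anchor, line 22]
  sum_active(14, 4) -> 18  [called from pick_anchor, line 24]
  pick_anchor([6, 4, 9, 7], 7) -> 18  [called from main, line 30]
Log origins:
  1 — main, line 29
  2 — pick_anchor, line 21
  3 — index_entries, line 8
  4 — locate_pivot, line 2
  5 — index_entries, line 10
  6 — sum_active, line 15
  7 — main, line 31
A correct fix: line 17: replace `+` with `%`.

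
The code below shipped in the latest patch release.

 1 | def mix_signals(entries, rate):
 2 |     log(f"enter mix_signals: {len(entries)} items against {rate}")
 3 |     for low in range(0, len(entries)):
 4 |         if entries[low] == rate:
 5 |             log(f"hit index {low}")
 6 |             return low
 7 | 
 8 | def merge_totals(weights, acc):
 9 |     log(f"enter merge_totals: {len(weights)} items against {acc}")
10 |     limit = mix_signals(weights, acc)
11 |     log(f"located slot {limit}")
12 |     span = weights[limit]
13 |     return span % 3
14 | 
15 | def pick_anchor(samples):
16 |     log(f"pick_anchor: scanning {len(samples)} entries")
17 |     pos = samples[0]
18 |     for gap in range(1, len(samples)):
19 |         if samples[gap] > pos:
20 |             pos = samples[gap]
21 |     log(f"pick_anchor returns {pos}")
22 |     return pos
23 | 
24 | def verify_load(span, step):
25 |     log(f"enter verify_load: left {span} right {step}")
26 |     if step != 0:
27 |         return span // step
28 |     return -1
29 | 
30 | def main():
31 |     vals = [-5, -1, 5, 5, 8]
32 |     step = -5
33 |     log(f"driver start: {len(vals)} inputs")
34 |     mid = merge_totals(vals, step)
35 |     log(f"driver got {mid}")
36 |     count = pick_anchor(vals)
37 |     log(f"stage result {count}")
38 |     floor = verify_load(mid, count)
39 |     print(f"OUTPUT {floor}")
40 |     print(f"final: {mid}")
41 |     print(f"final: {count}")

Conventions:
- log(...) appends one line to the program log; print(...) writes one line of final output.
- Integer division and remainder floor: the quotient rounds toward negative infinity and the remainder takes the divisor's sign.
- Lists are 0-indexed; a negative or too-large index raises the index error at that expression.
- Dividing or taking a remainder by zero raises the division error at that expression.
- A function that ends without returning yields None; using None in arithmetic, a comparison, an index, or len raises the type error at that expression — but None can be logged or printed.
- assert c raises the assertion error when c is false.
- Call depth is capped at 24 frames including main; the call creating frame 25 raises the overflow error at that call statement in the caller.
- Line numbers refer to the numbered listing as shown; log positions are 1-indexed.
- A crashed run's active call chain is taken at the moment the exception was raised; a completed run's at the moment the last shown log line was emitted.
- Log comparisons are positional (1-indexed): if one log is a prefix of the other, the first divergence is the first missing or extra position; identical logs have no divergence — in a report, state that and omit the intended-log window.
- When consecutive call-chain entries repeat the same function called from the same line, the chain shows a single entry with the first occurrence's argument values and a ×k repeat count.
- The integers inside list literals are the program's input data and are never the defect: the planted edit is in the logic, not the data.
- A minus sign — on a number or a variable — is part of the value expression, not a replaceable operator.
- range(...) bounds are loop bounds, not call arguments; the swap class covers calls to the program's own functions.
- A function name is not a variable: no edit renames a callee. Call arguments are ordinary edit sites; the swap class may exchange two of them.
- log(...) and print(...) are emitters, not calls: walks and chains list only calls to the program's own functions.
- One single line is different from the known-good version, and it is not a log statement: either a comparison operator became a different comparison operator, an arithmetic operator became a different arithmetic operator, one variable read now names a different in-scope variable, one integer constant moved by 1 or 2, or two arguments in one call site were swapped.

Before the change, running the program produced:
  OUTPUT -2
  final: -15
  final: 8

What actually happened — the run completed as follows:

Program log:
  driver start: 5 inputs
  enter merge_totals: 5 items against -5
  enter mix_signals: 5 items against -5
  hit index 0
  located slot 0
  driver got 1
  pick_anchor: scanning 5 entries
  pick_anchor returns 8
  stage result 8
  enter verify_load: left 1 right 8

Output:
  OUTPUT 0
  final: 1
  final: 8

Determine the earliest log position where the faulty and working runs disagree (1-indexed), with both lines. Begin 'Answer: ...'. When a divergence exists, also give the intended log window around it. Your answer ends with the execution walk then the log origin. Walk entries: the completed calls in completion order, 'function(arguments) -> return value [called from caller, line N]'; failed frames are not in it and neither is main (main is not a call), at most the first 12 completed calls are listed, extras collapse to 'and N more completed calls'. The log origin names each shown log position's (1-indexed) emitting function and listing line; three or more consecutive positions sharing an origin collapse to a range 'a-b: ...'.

Answer: at position 6 the run shows 'driver got 1' where the working version logs 'driver got -15'.
Intended log window:
  4: hit index 0
  5: located slot 0
  6: driver got -15
  7: pick_anchor: scanning 5 entries
Execution walk:
  mix_signals([-5, -1, 5, 5, 8], -5) -> 0  [called from merge_totals, line 10]
  merge_totals([-5, -1, 5, 5, 8], -5) -> 1  [called from main, line 34]
  pick_anchor([-5, -1, 5, 5, 8]) -> 8  [called from main, line 36]
  verify_load(1, 8) -> 0  [called from main, line 38]
Log line origins:
  1 — main, line 33
  2 — merge_totals, line 9
  3 — mix_signals, line 2
  4 — mix_signals, line 5
  5 — merge_totals, line 11
  6 — main, line 35
  7 — pick_anchor, line 16
  8 — pick_anchor, line 21
  9 — main, line 37
  10 — verify_load, line 25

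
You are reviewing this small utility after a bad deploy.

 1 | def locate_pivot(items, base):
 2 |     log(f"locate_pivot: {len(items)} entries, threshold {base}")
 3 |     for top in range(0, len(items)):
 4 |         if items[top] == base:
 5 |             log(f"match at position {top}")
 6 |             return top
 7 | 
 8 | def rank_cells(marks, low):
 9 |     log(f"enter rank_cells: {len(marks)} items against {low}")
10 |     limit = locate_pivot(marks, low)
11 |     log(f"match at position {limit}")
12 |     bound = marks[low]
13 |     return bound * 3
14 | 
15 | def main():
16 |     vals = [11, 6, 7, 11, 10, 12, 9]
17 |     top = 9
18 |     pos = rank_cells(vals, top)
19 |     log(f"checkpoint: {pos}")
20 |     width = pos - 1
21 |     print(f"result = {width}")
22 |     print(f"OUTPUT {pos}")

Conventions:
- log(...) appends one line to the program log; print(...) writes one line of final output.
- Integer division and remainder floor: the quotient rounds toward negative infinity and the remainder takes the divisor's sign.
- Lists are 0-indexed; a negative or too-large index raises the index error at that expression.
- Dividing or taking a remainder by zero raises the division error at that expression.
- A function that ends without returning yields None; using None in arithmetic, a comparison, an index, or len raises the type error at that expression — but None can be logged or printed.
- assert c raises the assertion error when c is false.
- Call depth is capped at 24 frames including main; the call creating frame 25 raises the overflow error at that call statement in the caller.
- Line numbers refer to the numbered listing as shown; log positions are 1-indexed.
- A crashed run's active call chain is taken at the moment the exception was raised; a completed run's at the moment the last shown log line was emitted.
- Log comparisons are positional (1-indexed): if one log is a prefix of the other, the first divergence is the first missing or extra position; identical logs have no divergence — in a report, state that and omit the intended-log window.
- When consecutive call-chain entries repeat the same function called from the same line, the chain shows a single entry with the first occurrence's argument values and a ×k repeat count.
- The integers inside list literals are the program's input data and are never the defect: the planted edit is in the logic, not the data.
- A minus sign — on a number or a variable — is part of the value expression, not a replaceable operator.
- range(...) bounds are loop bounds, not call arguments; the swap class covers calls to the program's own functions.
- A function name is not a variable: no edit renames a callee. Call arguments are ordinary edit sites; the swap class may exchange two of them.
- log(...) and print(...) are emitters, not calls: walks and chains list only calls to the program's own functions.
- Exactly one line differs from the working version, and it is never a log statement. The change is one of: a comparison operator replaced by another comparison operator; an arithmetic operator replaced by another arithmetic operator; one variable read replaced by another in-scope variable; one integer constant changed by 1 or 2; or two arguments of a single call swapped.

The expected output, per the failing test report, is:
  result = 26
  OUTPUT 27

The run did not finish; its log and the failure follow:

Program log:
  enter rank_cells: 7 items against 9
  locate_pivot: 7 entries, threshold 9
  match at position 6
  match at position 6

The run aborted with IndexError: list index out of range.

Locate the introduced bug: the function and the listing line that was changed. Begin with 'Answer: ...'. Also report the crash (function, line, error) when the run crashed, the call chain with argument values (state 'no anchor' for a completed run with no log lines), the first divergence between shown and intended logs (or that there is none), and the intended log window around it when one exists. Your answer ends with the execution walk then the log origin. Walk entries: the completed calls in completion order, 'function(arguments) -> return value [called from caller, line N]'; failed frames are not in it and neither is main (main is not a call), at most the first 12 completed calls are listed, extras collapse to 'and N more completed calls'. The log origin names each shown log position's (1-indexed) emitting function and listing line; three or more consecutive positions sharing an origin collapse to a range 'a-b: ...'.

Answer: the defect is in rank_cells at line 12.
Key fact: A complete run would log 'checkpoint: 27' next, but this one stopped at 4 lines.
Crash: rank_cells, line 12, IndexError.
Call chain: main -> rank_cells([11, 6, 7, 11, 10, 12, 9], 9) (called at line 18).
First divergence: position 5 — the faulty run's log ends after 4 lines; the working version continues with 'checkpoint: 27'.
Intended log window:
  3: match at position 6
  4: match at position 6
  5: checkpoint: 27
Execution walk:
  locate_pivot([11, 6, 7, 11, 10, 12, 9], 9) -> 6  [called from rank_cells, line 10]
Log line origins:
  1: from rank_cells, line 9
  2: from locate_pivot, line 2
  3: from locate_pivot, line 5
  4: from rank_cells, line 11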